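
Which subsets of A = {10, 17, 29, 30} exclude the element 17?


A subset of A that omits 17 is a subset of A \ {17}, so there are 2^(n-1) = 2^3 = 8 of them.
Subsets excluding 17: ∅, {10}, {29}, {30}, {10, 29}, {10, 30}, {29, 30}, {10, 29, 30}

Subsets excluding 17 (8 total): ∅, {10}, {29}, {30}, {10, 29}, {10, 30}, {29, 30}, {10, 29, 30}


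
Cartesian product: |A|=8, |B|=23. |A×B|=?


|A × B| = |A| × |B|
= 8 × 23
= 184

|A × B| = 184


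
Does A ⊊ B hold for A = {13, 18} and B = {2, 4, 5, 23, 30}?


A ⊂ B requires: A ⊆ B AND A ≠ B.
A ⊆ B? No
A ⊄ B, so A is not a proper subset.

No, A is not a proper subset of B


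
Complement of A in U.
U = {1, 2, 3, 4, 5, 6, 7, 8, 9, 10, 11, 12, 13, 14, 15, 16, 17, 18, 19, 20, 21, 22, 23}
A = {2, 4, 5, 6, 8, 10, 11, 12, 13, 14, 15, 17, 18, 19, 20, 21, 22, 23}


Aᶜ = U \ A = elements in U but not in A
U = {1, 2, 3, 4, 5, 6, 7, 8, 9, 10, 11, 12, 13, 14, 15, 16, 17, 18, 19, 20, 21, 22, 23}
A = {2, 4, 5, 6, 8, 10, 11, 12, 13, 14, 15, 17, 18, 19, 20, 21, 22, 23}
Aᶜ = {1, 3, 7, 9, 16}

Aᶜ = {1, 3, 7, 9, 16}


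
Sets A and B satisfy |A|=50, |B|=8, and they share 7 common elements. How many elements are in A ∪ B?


|A ∪ B| = |A| + |B| - |A ∩ B|
= 50 + 8 - 7
= 51

|A ∪ B| = 51


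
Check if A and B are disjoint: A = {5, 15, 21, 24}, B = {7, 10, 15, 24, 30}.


Disjoint means A ∩ B = ∅.
A ∩ B = {15, 24}
A ∩ B ≠ ∅, so A and B are NOT disjoint.

No, A and B are not disjoint (A ∩ B = {15, 24})


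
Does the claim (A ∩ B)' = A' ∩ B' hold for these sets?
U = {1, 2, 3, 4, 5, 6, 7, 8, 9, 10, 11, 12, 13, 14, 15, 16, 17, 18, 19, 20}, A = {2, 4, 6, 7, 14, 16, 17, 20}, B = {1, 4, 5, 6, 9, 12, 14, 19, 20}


LHS: A ∩ B = {4, 6, 14, 20}
(A ∩ B)' = U \ (A ∩ B) = {1, 2, 3, 5, 7, 8, 9, 10, 11, 12, 13, 15, 16, 17, 18, 19}
A' = {1, 3, 5, 8, 9, 10, 11, 12, 13, 15, 18, 19}, B' = {2, 3, 7, 8, 10, 11, 13, 15, 16, 17, 18}
Claimed RHS: A' ∩ B' = {3, 8, 10, 11, 13, 15, 18}
Identity is INVALID: LHS = {1, 2, 3, 5, 7, 8, 9, 10, 11, 12, 13, 15, 16, 17, 18, 19} but the RHS claimed here equals {3, 8, 10, 11, 13, 15, 18}. The correct form is (A ∩ B)' = A' ∪ B'.

Identity is invalid: (A ∩ B)' = {1, 2, 3, 5, 7, 8, 9, 10, 11, 12, 13, 15, 16, 17, 18, 19} but A' ∩ B' = {3, 8, 10, 11, 13, 15, 18}. The correct De Morgan law is (A ∩ B)' = A' ∪ B'.


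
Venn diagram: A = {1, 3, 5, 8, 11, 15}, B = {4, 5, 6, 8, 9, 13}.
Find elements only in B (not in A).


A = {1, 3, 5, 8, 11, 15}
B = {4, 5, 6, 8, 9, 13}
Region: only in B (not in A)
Elements: {4, 6, 9, 13}

Elements only in B (not in A): {4, 6, 9, 13}


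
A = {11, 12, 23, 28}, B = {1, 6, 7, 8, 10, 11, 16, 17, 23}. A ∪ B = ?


A ∪ B = all elements in A or B (or both)
A = {11, 12, 23, 28}
B = {1, 6, 7, 8, 10, 11, 16, 17, 23}
A ∪ B = {1, 6, 7, 8, 10, 11, 12, 16, 17, 23, 28}

A ∪ B = {1, 6, 7, 8, 10, 11, 12, 16, 17, 23, 28}


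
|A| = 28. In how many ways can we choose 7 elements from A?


C(n,k) = n! / (k!(n-k)!)
C(28,7) = 28! / (7!21!)
= 1184040

C(28,7) = 1184040


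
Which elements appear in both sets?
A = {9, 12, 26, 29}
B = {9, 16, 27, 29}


A ∩ B = elements in both A and B
A = {9, 12, 26, 29}
B = {9, 16, 27, 29}
A ∩ B = {9, 29}

A ∩ B = {9, 29}


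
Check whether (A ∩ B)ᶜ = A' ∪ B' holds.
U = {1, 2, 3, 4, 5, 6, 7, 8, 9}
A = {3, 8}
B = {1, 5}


LHS: A ∩ B = ∅
(A ∩ B)' = U \ (A ∩ B) = {1, 2, 3, 4, 5, 6, 7, 8, 9}
A' = {1, 2, 4, 5, 6, 7, 9}, B' = {2, 3, 4, 6, 7, 8, 9}
Claimed RHS: A' ∪ B' = {1, 2, 3, 4, 5, 6, 7, 8, 9}
Identity is VALID: LHS = RHS = {1, 2, 3, 4, 5, 6, 7, 8, 9} ✓

Identity is valid. (A ∩ B)' = A' ∪ B' = {1, 2, 3, 4, 5, 6, 7, 8, 9}


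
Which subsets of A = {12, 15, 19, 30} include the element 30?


A subset of A contains 30 iff the remaining 3 elements form any subset of A \ {30}.
Count: 2^(n-1) = 2^3 = 8
Subsets containing 30: {30}, {12, 30}, {15, 30}, {19, 30}, {12, 15, 30}, {12, 19, 30}, {15, 19, 30}, {12, 15, 19, 30}

Subsets containing 30 (8 total): {30}, {12, 30}, {15, 30}, {19, 30}, {12, 15, 30}, {12, 19, 30}, {15, 19, 30}, {12, 15, 19, 30}


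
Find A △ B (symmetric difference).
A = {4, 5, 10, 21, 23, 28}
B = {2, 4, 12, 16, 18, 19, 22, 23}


A △ B = (A \ B) ∪ (B \ A) = elements in exactly one of A or B
A \ B = {5, 10, 21, 28}
B \ A = {2, 12, 16, 18, 19, 22}
A △ B = {2, 5, 10, 12, 16, 18, 19, 21, 22, 28}

A △ B = {2, 5, 10, 12, 16, 18, 19, 21, 22, 28}


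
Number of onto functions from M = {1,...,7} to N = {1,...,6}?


n = |M| = 7, k = |N| = 6. Surjections via inclusion-exclusion:
S(n,k) = Σ(-1)^i × C(k,i) × (k-i)^n, i=0 to k
i=0: (-1)^0×C(6,0)×6^7 = 279936
i=1: (-1)^1×C(6,1)×5^7 = -468750
i=2: (-1)^2×C(6,2)×4^7 = 245760
i=3: (-1)^3×C(6,3)×3^7 = -43740
i=4: (-1)^4×C(6,4)×2^7 = 1920
i=5: (-1)^5×C(6,5)×1^7 = -6
i=6: (-1)^6×C(6,6)×0^7 = 0
Total = 15120

Number of surjections = 15120


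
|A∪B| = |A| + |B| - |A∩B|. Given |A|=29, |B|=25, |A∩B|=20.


|A ∪ B| = |A| + |B| - |A ∩ B|
= 29 + 25 - 20
= 34

|A ∪ B| = 34


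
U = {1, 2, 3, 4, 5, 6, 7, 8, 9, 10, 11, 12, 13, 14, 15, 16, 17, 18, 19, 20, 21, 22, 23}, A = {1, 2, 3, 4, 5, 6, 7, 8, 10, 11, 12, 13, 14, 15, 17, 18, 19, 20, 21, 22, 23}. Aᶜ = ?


Aᶜ = U \ A = elements in U but not in A
U = {1, 2, 3, 4, 5, 6, 7, 8, 9, 10, 11, 12, 13, 14, 15, 16, 17, 18, 19, 20, 21, 22, 23}
A = {1, 2, 3, 4, 5, 6, 7, 8, 10, 11, 12, 13, 14, 15, 17, 18, 19, 20, 21, 22, 23}
Aᶜ = {9, 16}

Aᶜ = {9, 16}


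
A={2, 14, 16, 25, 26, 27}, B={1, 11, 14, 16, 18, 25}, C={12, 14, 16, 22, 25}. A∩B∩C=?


A ∩ B = {14, 16, 25}
(A ∩ B) ∩ C = {14, 16, 25}

A ∩ B ∩ C = {14, 16, 25}


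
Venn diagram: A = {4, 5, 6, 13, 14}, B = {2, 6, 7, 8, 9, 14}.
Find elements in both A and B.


A = {4, 5, 6, 13, 14}
B = {2, 6, 7, 8, 9, 14}
Region: in both A and B
Elements: {6, 14}

Elements in both A and B: {6, 14}


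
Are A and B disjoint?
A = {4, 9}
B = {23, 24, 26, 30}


Disjoint means A ∩ B = ∅.
A ∩ B = ∅
A ∩ B = ∅, so A and B are disjoint.

Yes, A and B are disjoint


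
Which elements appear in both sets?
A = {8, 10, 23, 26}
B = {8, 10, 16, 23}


A ∩ B = elements in both A and B
A = {8, 10, 23, 26}
B = {8, 10, 16, 23}
A ∩ B = {8, 10, 23}

A ∩ B = {8, 10, 23}


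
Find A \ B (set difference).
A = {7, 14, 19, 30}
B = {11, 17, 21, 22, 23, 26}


A \ B = elements in A but not in B
A = {7, 14, 19, 30}
B = {11, 17, 21, 22, 23, 26}
Remove from A any elements in B
A \ B = {7, 14, 19, 30}

A \ B = {7, 14, 19, 30}


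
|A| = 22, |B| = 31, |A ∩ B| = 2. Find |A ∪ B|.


|A ∪ B| = |A| + |B| - |A ∩ B|
= 22 + 31 - 2
= 51

|A ∪ B| = 51


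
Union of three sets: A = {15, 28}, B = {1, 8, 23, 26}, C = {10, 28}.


A ∪ B = {1, 8, 15, 23, 26, 28}
(A ∪ B) ∪ C = {1, 8, 10, 15, 23, 26, 28}

A ∪ B ∪ C = {1, 8, 10, 15, 23, 26, 28}


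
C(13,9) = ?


C(n,k) = n! / (k!(n-k)!)
C(13,9) = 13! / (9!4!)
= 715

C(13,9) = 715


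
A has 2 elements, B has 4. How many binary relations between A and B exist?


A relation from A to B is any subset of A × B.
|A × B| = 2 × 4 = 8
# relations = 2^|A × B| = 2^8 = 256

Number of relations = 256


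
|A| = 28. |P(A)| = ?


Number of subsets = 2^n
= 2^28
= 268435456

|P(A)| = 268435456


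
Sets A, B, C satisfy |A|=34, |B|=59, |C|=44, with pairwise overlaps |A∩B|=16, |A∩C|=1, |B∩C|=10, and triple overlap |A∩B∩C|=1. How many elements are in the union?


|A∪B∪C| = |A|+|B|+|C| - |A∩B|-|A∩C|-|B∩C| + |A∩B∩C|
= 34+59+44 - 16-1-10 + 1
= 137 - 27 + 1
= 111

|A ∪ B ∪ C| = 111


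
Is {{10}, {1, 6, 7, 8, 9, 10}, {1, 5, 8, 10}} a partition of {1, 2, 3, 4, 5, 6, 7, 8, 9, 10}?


A partition requires: (1) non-empty parts, (2) pairwise disjoint, (3) union = U
Parts: {10}, {1, 6, 7, 8, 9, 10}, {1, 5, 8, 10}
Union of parts: {1, 5, 6, 7, 8, 9, 10}
U = {1, 2, 3, 4, 5, 6, 7, 8, 9, 10}
All non-empty? True
Pairwise disjoint? False
Covers U? False

No, not a valid partition


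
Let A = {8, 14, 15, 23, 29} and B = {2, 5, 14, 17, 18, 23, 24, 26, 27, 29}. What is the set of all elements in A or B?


A ∪ B = all elements in A or B (or both)
A = {8, 14, 15, 23, 29}
B = {2, 5, 14, 17, 18, 23, 24, 26, 27, 29}
A ∪ B = {2, 5, 8, 14, 15, 17, 18, 23, 24, 26, 27, 29}

A ∪ B = {2, 5, 8, 14, 15, 17, 18, 23, 24, 26, 27, 29}


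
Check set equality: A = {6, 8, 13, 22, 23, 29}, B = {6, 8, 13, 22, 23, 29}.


Two sets are equal iff they have exactly the same elements.
A = {6, 8, 13, 22, 23, 29}
B = {6, 8, 13, 22, 23, 29}
Same elements → A = B

Yes, A = B


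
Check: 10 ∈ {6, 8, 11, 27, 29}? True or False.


A = {6, 8, 11, 27, 29}
Checking if 10 is in A
10 is not in A → False

10 ∉ A


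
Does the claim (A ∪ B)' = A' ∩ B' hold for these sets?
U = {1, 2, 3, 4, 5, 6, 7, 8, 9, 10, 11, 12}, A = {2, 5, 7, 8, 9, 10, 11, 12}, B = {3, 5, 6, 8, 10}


LHS: A ∪ B = {2, 3, 5, 6, 7, 8, 9, 10, 11, 12}
(A ∪ B)' = U \ (A ∪ B) = {1, 4}
A' = {1, 3, 4, 6}, B' = {1, 2, 4, 7, 9, 11, 12}
Claimed RHS: A' ∩ B' = {1, 4}
Identity is VALID: LHS = RHS = {1, 4} ✓

Identity is valid. (A ∪ B)' = A' ∩ B' = {1, 4}


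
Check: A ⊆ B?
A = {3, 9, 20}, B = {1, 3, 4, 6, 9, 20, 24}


A ⊆ B means every element of A is in B.
All elements of A are in B.
So A ⊆ B.

Yes, A ⊆ B


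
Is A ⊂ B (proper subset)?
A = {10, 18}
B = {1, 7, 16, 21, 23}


A ⊂ B requires: A ⊆ B AND A ≠ B.
A ⊆ B? No
A ⊄ B, so A is not a proper subset.

No, A is not a proper subset of B


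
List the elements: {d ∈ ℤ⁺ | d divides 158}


Checking each candidate:
Condition: positive divisors of 158
Result = {1, 2, 79, 158}

{1, 2, 79, 158}


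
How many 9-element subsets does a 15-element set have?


C(n,k) = n! / (k!(n-k)!)
C(15,9) = 15! / (9!6!)
= 5005

C(15,9) = 5005


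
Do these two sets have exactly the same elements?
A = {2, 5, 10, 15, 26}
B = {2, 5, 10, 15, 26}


Two sets are equal iff they have exactly the same elements.
A = {2, 5, 10, 15, 26}
B = {2, 5, 10, 15, 26}
Same elements → A = B

Yes, A = B


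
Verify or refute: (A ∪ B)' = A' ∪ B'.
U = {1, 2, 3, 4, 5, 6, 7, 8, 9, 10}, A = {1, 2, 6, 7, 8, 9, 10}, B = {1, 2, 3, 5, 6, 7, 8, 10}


LHS: A ∪ B = {1, 2, 3, 5, 6, 7, 8, 9, 10}
(A ∪ B)' = U \ (A ∪ B) = {4}
A' = {3, 4, 5}, B' = {4, 9}
Claimed RHS: A' ∪ B' = {3, 4, 5, 9}
Identity is INVALID: LHS = {4} but the RHS claimed here equals {3, 4, 5, 9}. The correct form is (A ∪ B)' = A' ∩ B'.

Identity is invalid: (A ∪ B)' = {4} but A' ∪ B' = {3, 4, 5, 9}. The correct De Morgan law is (A ∪ B)' = A' ∩ B'.


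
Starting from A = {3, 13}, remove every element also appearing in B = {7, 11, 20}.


A \ B = elements in A but not in B
A = {3, 13}
B = {7, 11, 20}
Remove from A any elements in B
A \ B = {3, 13}

A \ B = {3, 13}


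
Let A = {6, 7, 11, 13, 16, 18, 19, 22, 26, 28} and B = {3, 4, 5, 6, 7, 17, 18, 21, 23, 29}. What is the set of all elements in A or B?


A ∪ B = all elements in A or B (or both)
A = {6, 7, 11, 13, 16, 18, 19, 22, 26, 28}
B = {3, 4, 5, 6, 7, 17, 18, 21, 23, 29}
A ∪ B = {3, 4, 5, 6, 7, 11, 13, 16, 17, 18, 19, 21, 22, 23, 26, 28, 29}

A ∪ B = {3, 4, 5, 6, 7, 11, 13, 16, 17, 18, 19, 21, 22, 23, 26, 28, 29}


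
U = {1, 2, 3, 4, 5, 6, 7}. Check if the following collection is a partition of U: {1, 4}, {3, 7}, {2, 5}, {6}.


A partition requires: (1) non-empty parts, (2) pairwise disjoint, (3) union = U
Parts: {1, 4}, {3, 7}, {2, 5}, {6}
Union of parts: {1, 2, 3, 4, 5, 6, 7}
U = {1, 2, 3, 4, 5, 6, 7}
All non-empty? True
Pairwise disjoint? True
Covers U? True

Yes, valid partition


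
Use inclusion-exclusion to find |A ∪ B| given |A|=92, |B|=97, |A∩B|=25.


|A ∪ B| = |A| + |B| - |A ∩ B|
= 92 + 97 - 25
= 164

|A ∪ B| = 164


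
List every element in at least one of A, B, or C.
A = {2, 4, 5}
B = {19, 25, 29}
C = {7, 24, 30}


A ∪ B = {2, 4, 5, 19, 25, 29}
(A ∪ B) ∪ C = {2, 4, 5, 7, 19, 24, 25, 29, 30}

A ∪ B ∪ C = {2, 4, 5, 7, 19, 24, 25, 29, 30}


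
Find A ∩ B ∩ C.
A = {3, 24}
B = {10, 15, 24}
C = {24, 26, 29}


A ∩ B = {24}
(A ∩ B) ∩ C = {24}

A ∩ B ∩ C = {24}


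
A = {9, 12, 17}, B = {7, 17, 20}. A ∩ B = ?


A ∩ B = elements in both A and B
A = {9, 12, 17}
B = {7, 17, 20}
A ∩ B = {17}

A ∩ B = {17}


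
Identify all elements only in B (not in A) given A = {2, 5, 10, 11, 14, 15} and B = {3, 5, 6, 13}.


A = {2, 5, 10, 11, 14, 15}
B = {3, 5, 6, 13}
Region: only in B (not in A)
Elements: {3, 6, 13}

Elements only in B (not in A): {3, 6, 13}


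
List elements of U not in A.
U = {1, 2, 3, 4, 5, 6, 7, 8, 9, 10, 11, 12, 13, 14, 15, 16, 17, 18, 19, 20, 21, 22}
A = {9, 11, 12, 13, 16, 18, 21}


Aᶜ = U \ A = elements in U but not in A
U = {1, 2, 3, 4, 5, 6, 7, 8, 9, 10, 11, 12, 13, 14, 15, 16, 17, 18, 19, 20, 21, 22}
A = {9, 11, 12, 13, 16, 18, 21}
Aᶜ = {1, 2, 3, 4, 5, 6, 7, 8, 10, 14, 15, 17, 19, 20, 22}

Aᶜ = {1, 2, 3, 4, 5, 6, 7, 8, 10, 14, 15, 17, 19, 20, 22}


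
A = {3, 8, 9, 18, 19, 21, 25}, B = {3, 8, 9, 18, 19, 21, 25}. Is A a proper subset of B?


A ⊂ B requires: A ⊆ B AND A ≠ B.
A ⊆ B? Yes
A = B? Yes
A = B, so A is not a PROPER subset.

No, A is not a proper subset of B


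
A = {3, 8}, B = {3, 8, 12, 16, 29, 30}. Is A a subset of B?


A ⊆ B means every element of A is in B.
All elements of A are in B.
So A ⊆ B.

Yes, A ⊆ B


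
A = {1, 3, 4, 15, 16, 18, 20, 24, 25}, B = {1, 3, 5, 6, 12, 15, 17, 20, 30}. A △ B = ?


A △ B = (A \ B) ∪ (B \ A) = elements in exactly one of A or B
A \ B = {4, 16, 18, 24, 25}
B \ A = {5, 6, 12, 17, 30}
A △ B = {4, 5, 6, 12, 16, 17, 18, 24, 25, 30}

A △ B = {4, 5, 6, 12, 16, 17, 18, 24, 25, 30}


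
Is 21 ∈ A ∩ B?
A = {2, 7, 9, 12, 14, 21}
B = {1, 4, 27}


A = {2, 7, 9, 12, 14, 21}, B = {1, 4, 27}
A ∩ B = elements in both A and B
A ∩ B = ∅
Checking if 21 ∈ A ∩ B
21 is not in A ∩ B → False

21 ∉ A ∩ B


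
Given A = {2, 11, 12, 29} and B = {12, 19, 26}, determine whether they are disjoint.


Disjoint means A ∩ B = ∅.
A ∩ B = {12}
A ∩ B ≠ ∅, so A and B are NOT disjoint.

No, A and B are not disjoint (A ∩ B = {12})


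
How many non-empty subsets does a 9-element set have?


Total subsets = 2^n = 2^9 = 512
Non-empty subsets exclude the empty set: 2^n - 1
= 512 - 1
= 511

Number of non-empty subsets = 511


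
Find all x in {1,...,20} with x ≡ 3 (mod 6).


Checking each candidate:
Condition: x in {1,...,20} with x ≡ 3 (mod 6)
Result = {3, 9, 15}

{3, 9, 15}


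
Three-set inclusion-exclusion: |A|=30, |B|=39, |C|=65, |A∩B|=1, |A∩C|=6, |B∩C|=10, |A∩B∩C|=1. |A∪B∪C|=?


|A∪B∪C| = |A|+|B|+|C| - |A∩B|-|A∩C|-|B∩C| + |A∩B∩C|
= 30+39+65 - 1-6-10 + 1
= 134 - 17 + 1
= 118

|A ∪ B ∪ C| = 118


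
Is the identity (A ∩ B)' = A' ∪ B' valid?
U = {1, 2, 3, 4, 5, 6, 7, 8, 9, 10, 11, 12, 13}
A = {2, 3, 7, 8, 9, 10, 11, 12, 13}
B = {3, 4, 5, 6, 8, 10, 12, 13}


LHS: A ∩ B = {3, 8, 10, 12, 13}
(A ∩ B)' = U \ (A ∩ B) = {1, 2, 4, 5, 6, 7, 9, 11}
A' = {1, 4, 5, 6}, B' = {1, 2, 7, 9, 11}
Claimed RHS: A' ∪ B' = {1, 2, 4, 5, 6, 7, 9, 11}
Identity is VALID: LHS = RHS = {1, 2, 4, 5, 6, 7, 9, 11} ✓

Identity is valid. (A ∩ B)' = A' ∪ B' = {1, 2, 4, 5, 6, 7, 9, 11}


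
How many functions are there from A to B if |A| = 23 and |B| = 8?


Each of |A| = 23 inputs maps to any of |B| = 8 outputs.
# functions = |B|^|A| = 8^23
= 590295810358705651712

Number of functions = 590295810358705651712


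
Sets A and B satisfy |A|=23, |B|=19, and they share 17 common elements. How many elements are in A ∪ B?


|A ∪ B| = |A| + |B| - |A ∩ B|
= 23 + 19 - 17
= 25

|A ∪ B| = 25


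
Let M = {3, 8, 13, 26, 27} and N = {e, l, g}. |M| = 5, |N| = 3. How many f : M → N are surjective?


n = |M| = 5, k = |N| = 3. Surjections via inclusion-exclusion:
S(n,k) = Σ(-1)^i × C(k,i) × (k-i)^n, i=0 to k
i=0: (-1)^0×C(3,0)×3^5 = 243
i=1: (-1)^1×C(3,1)×2^5 = -96
i=2: (-1)^2×C(3,2)×1^5 = 3
i=3: (-1)^3×C(3,3)×0^5 = 0
Total = 150

Number of surjections = 150


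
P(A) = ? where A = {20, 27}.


|A| = 2, so |P(A)| = 2^2 = 4
Enumerate subsets by cardinality (0 to 2):
∅, {20}, {27}, {20, 27}

P(A) has 4 subsets: ∅, {20}, {27}, {20, 27}


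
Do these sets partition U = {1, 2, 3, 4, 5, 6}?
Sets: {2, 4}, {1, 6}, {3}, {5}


A partition requires: (1) non-empty parts, (2) pairwise disjoint, (3) union = U
Parts: {2, 4}, {1, 6}, {3}, {5}
Union of parts: {1, 2, 3, 4, 5, 6}
U = {1, 2, 3, 4, 5, 6}
All non-empty? True
Pairwise disjoint? True
Covers U? True

Yes, valid partition


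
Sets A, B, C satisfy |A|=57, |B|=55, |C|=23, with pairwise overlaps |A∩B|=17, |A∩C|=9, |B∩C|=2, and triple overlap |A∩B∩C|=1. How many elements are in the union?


|A∪B∪C| = |A|+|B|+|C| - |A∩B|-|A∩C|-|B∩C| + |A∩B∩C|
= 57+55+23 - 17-9-2 + 1
= 135 - 28 + 1
= 108

|A ∪ B ∪ C| = 108


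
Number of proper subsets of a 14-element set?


Total subsets = 2^n = 2^14 = 16384
Proper subsets exclude the set itself: 2^n - 1
= 16384 - 1
= 16383

Number of proper subsets = 16383


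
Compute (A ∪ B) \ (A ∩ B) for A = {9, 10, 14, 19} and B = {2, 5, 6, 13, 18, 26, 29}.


A △ B = (A \ B) ∪ (B \ A) = elements in exactly one of A or B
A \ B = {9, 10, 14, 19}
B \ A = {2, 5, 6, 13, 18, 26, 29}
A △ B = {2, 5, 6, 9, 10, 13, 14, 18, 19, 26, 29}

A △ B = {2, 5, 6, 9, 10, 13, 14, 18, 19, 26, 29}


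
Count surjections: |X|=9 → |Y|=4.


n = |X| = 9, k = |Y| = 4. Surjections via inclusion-exclusion:
S(n,k) = Σ(-1)^i × C(k,i) × (k-i)^n, i=0 to k
i=0: (-1)^0×C(4,0)×4^9 = 262144
i=1: (-1)^1×C(4,1)×3^9 = -78732
i=2: (-1)^2×C(4,2)×2^9 = 3072
i=3: (-1)^3×C(4,3)×1^9 = -4
i=4: (-1)^4×C(4,4)×0^9 = 0
Total = 186480

Number of surjections = 186480


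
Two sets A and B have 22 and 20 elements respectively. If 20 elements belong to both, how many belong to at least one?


|A ∪ B| = |A| + |B| - |A ∩ B|
= 22 + 20 - 20
= 22

|A ∪ B| = 22


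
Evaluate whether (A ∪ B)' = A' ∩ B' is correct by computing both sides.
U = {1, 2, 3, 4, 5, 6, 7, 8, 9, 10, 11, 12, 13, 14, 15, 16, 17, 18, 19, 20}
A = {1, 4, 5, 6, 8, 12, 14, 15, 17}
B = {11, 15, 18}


LHS: A ∪ B = {1, 4, 5, 6, 8, 11, 12, 14, 15, 17, 18}
(A ∪ B)' = U \ (A ∪ B) = {2, 3, 7, 9, 10, 13, 16, 19, 20}
A' = {2, 3, 7, 9, 10, 11, 13, 16, 18, 19, 20}, B' = {1, 2, 3, 4, 5, 6, 7, 8, 9, 10, 12, 13, 14, 16, 17, 19, 20}
Claimed RHS: A' ∩ B' = {2, 3, 7, 9, 10, 13, 16, 19, 20}
Identity is VALID: LHS = RHS = {2, 3, 7, 9, 10, 13, 16, 19, 20} ✓

Identity is valid. (A ∪ B)' = A' ∩ B' = {2, 3, 7, 9, 10, 13, 16, 19, 20}


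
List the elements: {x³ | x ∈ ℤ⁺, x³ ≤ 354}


Checking each candidate:
Condition: positive perfect cubes ≤ 354
Result = {1, 8, 27, 64, 125, 216, 343}

{1, 8, 27, 64, 125, 216, 343}


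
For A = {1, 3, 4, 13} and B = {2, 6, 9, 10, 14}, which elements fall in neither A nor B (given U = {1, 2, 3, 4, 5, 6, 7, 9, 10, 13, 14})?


A = {1, 3, 4, 13}
B = {2, 6, 9, 10, 14}
Region: in neither A nor B (given U = {1, 2, 3, 4, 5, 6, 7, 9, 10, 13, 14})
Elements: {5, 7}

Elements in neither A nor B (given U = {1, 2, 3, 4, 5, 6, 7, 9, 10, 13, 14}): {5, 7}


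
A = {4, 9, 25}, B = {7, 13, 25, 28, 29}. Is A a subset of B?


A ⊆ B means every element of A is in B.
Elements in A not in B: {4, 9}
So A ⊄ B.

No, A ⊄ B


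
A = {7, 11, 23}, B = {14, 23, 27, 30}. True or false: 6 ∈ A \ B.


A = {7, 11, 23}, B = {14, 23, 27, 30}
A \ B = elements in A but not in B
A \ B = {7, 11}
Checking if 6 ∈ A \ B
6 is not in A \ B → False

6 ∉ A \ B


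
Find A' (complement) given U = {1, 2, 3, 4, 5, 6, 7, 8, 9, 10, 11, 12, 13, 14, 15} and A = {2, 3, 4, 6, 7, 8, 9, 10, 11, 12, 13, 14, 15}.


Aᶜ = U \ A = elements in U but not in A
U = {1, 2, 3, 4, 5, 6, 7, 8, 9, 10, 11, 12, 13, 14, 15}
A = {2, 3, 4, 6, 7, 8, 9, 10, 11, 12, 13, 14, 15}
Aᶜ = {1, 5}

Aᶜ = {1, 5}


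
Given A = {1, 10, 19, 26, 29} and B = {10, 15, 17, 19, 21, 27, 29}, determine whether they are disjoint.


Disjoint means A ∩ B = ∅.
A ∩ B = {10, 19, 29}
A ∩ B ≠ ∅, so A and B are NOT disjoint.

No, A and B are not disjoint (A ∩ B = {10, 19, 29})


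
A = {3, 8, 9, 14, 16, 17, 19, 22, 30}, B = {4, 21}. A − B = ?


A \ B = elements in A but not in B
A = {3, 8, 9, 14, 16, 17, 19, 22, 30}
B = {4, 21}
Remove from A any elements in B
A \ B = {3, 8, 9, 14, 16, 17, 19, 22, 30}

A \ B = {3, 8, 9, 14, 16, 17, 19, 22, 30}


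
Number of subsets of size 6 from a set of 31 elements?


C(n,k) = n! / (k!(n-k)!)
C(31,6) = 31! / (6!25!)
= 736281

C(31,6) = 736281


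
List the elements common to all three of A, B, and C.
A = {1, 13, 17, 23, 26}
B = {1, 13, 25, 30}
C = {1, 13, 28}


A ∩ B = {1, 13}
(A ∩ B) ∩ C = {1, 13}

A ∩ B ∩ C = {1, 13}


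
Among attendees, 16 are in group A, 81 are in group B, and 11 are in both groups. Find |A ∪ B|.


|A ∪ B| = |A| + |B| - |A ∩ B|
= 16 + 81 - 11
= 86

|A ∪ B| = 86


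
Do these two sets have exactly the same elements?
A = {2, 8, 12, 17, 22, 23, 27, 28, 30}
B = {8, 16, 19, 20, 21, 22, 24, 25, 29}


Two sets are equal iff they have exactly the same elements.
A = {2, 8, 12, 17, 22, 23, 27, 28, 30}
B = {8, 16, 19, 20, 21, 22, 24, 25, 29}
Differences: {2, 12, 16, 17, 19, 20, 21, 23, 24, 25, 27, 28, 29, 30}
A ≠ B

No, A ≠ B


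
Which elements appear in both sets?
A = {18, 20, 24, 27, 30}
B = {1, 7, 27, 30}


A ∩ B = elements in both A and B
A = {18, 20, 24, 27, 30}
B = {1, 7, 27, 30}
A ∩ B = {27, 30}

A ∩ B = {27, 30}


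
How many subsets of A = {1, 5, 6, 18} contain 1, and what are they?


A subset of A contains 1 iff the remaining 3 elements form any subset of A \ {1}.
Count: 2^(n-1) = 2^3 = 8
Subsets containing 1: {1}, {1, 5}, {1, 6}, {1, 18}, {1, 5, 6}, {1, 5, 18}, {1, 6, 18}, {1, 5, 6, 18}

Subsets containing 1 (8 total): {1}, {1, 5}, {1, 6}, {1, 18}, {1, 5, 6}, {1, 5, 18}, {1, 6, 18}, {1, 5, 6, 18}


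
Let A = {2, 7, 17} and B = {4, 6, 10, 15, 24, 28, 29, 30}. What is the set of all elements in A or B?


A ∪ B = all elements in A or B (or both)
A = {2, 7, 17}
B = {4, 6, 10, 15, 24, 28, 29, 30}
A ∪ B = {2, 4, 6, 7, 10, 15, 17, 24, 28, 29, 30}

A ∪ B = {2, 4, 6, 7, 10, 15, 17, 24, 28, 29, 30}


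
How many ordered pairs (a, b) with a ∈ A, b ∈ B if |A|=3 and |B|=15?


|A × B| = |A| × |B|
= 3 × 15
= 45

|A × B| = 45


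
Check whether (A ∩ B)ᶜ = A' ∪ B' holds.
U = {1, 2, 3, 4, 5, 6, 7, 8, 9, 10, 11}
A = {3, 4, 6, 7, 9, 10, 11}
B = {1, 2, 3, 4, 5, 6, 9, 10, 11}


LHS: A ∩ B = {3, 4, 6, 9, 10, 11}
(A ∩ B)' = U \ (A ∩ B) = {1, 2, 5, 7, 8}
A' = {1, 2, 5, 8}, B' = {7, 8}
Claimed RHS: A' ∪ B' = {1, 2, 5, 7, 8}
Identity is VALID: LHS = RHS = {1, 2, 5, 7, 8} ✓

Identity is valid. (A ∩ B)' = A' ∪ B' = {1, 2, 5, 7, 8}


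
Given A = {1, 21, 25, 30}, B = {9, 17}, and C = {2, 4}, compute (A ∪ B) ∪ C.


A ∪ B = {1, 9, 17, 21, 25, 30}
(A ∪ B) ∪ C = {1, 2, 4, 9, 17, 21, 25, 30}

A ∪ B ∪ C = {1, 2, 4, 9, 17, 21, 25, 30}


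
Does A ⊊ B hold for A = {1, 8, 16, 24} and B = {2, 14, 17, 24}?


A ⊂ B requires: A ⊆ B AND A ≠ B.
A ⊆ B? No
A ⊄ B, so A is not a proper subset.

No, A is not a proper subset of B


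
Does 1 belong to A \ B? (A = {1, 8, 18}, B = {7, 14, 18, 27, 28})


A = {1, 8, 18}, B = {7, 14, 18, 27, 28}
A \ B = elements in A but not in B
A \ B = {1, 8}
Checking if 1 ∈ A \ B
1 is in A \ B → True

1 ∈ A \ B


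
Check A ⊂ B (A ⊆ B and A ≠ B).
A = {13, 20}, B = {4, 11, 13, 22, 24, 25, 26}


A ⊂ B requires: A ⊆ B AND A ≠ B.
A ⊆ B? No
A ⊄ B, so A is not a proper subset.

No, A is not a proper subset of B


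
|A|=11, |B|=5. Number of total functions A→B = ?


Each of |A| = 11 inputs maps to any of |B| = 5 outputs.
# functions = |B|^|A| = 5^11
= 48828125

Number of functions = 48828125


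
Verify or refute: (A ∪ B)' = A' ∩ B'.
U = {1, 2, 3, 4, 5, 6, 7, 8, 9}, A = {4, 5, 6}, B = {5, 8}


LHS: A ∪ B = {4, 5, 6, 8}
(A ∪ B)' = U \ (A ∪ B) = {1, 2, 3, 7, 9}
A' = {1, 2, 3, 7, 8, 9}, B' = {1, 2, 3, 4, 6, 7, 9}
Claimed RHS: A' ∩ B' = {1, 2, 3, 7, 9}
Identity is VALID: LHS = RHS = {1, 2, 3, 7, 9} ✓

Identity is valid. (A ∪ B)' = A' ∩ B' = {1, 2, 3, 7, 9}


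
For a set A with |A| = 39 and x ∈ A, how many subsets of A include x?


Subsets of A containing x correspond to subsets of A \ {x}, which has 38 elements.
Count = 2^(n-1) = 2^38
= 274877906944

Number of subsets containing x = 274877906944


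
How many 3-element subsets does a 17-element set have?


C(n,k) = n! / (k!(n-k)!)
C(17,3) = 17! / (3!14!)
= 680

C(17,3) = 680


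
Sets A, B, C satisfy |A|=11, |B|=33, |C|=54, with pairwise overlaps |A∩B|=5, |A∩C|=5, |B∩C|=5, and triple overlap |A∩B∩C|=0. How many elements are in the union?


|A∪B∪C| = |A|+|B|+|C| - |A∩B|-|A∩C|-|B∩C| + |A∩B∩C|
= 11+33+54 - 5-5-5 + 0
= 98 - 15 + 0
= 83

|A ∪ B ∪ C| = 83


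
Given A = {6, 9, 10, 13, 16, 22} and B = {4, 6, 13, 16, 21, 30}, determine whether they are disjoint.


Disjoint means A ∩ B = ∅.
A ∩ B = {6, 13, 16}
A ∩ B ≠ ∅, so A and B are NOT disjoint.

No, A and B are not disjoint (A ∩ B = {6, 13, 16})


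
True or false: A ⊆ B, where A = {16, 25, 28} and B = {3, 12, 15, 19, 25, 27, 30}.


A ⊆ B means every element of A is in B.
Elements in A not in B: {16, 28}
So A ⊄ B.

No, A ⊄ B


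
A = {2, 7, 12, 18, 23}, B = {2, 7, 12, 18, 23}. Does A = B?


Two sets are equal iff they have exactly the same elements.
A = {2, 7, 12, 18, 23}
B = {2, 7, 12, 18, 23}
Same elements → A = B

Yes, A = B


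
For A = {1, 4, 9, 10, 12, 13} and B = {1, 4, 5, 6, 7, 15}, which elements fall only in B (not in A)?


A = {1, 4, 9, 10, 12, 13}
B = {1, 4, 5, 6, 7, 15}
Region: only in B (not in A)
Elements: {5, 6, 7, 15}

Elements only in B (not in A): {5, 6, 7, 15}


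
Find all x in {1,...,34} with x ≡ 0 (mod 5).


Checking each candidate:
Condition: x in {1,...,34} with x ≡ 0 (mod 5)
Result = {5, 10, 15, 20, 25, 30}

{5, 10, 15, 20, 25, 30}


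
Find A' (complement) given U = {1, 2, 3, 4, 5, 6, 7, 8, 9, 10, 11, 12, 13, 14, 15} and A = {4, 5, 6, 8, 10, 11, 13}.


Aᶜ = U \ A = elements in U but not in A
U = {1, 2, 3, 4, 5, 6, 7, 8, 9, 10, 11, 12, 13, 14, 15}
A = {4, 5, 6, 8, 10, 11, 13}
Aᶜ = {1, 2, 3, 7, 9, 12, 14, 15}

Aᶜ = {1, 2, 3, 7, 9, 12, 14, 15}


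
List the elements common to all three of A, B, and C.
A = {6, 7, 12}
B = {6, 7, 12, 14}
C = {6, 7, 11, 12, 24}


A ∩ B = {6, 7, 12}
(A ∩ B) ∩ C = {6, 7, 12}

A ∩ B ∩ C = {6, 7, 12}


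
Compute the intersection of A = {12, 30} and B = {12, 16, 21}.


A ∩ B = elements in both A and B
A = {12, 30}
B = {12, 16, 21}
A ∩ B = {12}

A ∩ B = {12}


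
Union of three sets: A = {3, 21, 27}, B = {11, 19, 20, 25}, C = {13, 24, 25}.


A ∪ B = {3, 11, 19, 20, 21, 25, 27}
(A ∪ B) ∪ C = {3, 11, 13, 19, 20, 21, 24, 25, 27}

A ∪ B ∪ C = {3, 11, 13, 19, 20, 21, 24, 25, 27}


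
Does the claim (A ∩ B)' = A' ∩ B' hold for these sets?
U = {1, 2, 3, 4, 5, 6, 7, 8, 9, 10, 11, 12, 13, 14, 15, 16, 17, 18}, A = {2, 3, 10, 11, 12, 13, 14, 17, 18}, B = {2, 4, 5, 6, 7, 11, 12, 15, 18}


LHS: A ∩ B = {2, 11, 12, 18}
(A ∩ B)' = U \ (A ∩ B) = {1, 3, 4, 5, 6, 7, 8, 9, 10, 13, 14, 15, 16, 17}
A' = {1, 4, 5, 6, 7, 8, 9, 15, 16}, B' = {1, 3, 8, 9, 10, 13, 14, 16, 17}
Claimed RHS: A' ∩ B' = {1, 8, 9, 16}
Identity is INVALID: LHS = {1, 3, 4, 5, 6, 7, 8, 9, 10, 13, 14, 15, 16, 17} but the RHS claimed here equals {1, 8, 9, 16}. The correct form is (A ∩ B)' = A' ∪ B'.

Identity is invalid: (A ∩ B)' = {1, 3, 4, 5, 6, 7, 8, 9, 10, 13, 14, 15, 16, 17} but A' ∩ B' = {1, 8, 9, 16}. The correct De Morgan law is (A ∩ B)' = A' ∪ B'.


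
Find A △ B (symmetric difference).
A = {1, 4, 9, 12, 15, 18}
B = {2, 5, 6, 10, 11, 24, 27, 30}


A △ B = (A \ B) ∪ (B \ A) = elements in exactly one of A or B
A \ B = {1, 4, 9, 12, 15, 18}
B \ A = {2, 5, 6, 10, 11, 24, 27, 30}
A △ B = {1, 2, 4, 5, 6, 9, 10, 11, 12, 15, 18, 24, 27, 30}

A △ B = {1, 2, 4, 5, 6, 9, 10, 11, 12, 15, 18, 24, 27, 30}


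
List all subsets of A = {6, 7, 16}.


|A| = 3, so |P(A)| = 2^3 = 8
Enumerate subsets by cardinality (0 to 3):
∅, {6}, {7}, {16}, {6, 7}, {6, 16}, {7, 16}, {6, 7, 16}

P(A) has 8 subsets: ∅, {6}, {7}, {16}, {6, 7}, {6, 16}, {7, 16}, {6, 7, 16}


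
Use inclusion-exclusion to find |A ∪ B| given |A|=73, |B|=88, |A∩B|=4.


|A ∪ B| = |A| + |B| - |A ∩ B|
= 73 + 88 - 4
= 157

|A ∪ B| = 157


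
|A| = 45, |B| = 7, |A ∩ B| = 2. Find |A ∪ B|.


|A ∪ B| = |A| + |B| - |A ∩ B|
= 45 + 7 - 2
= 50

|A ∪ B| = 50


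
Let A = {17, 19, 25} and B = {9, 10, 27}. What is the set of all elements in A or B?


A ∪ B = all elements in A or B (or both)
A = {17, 19, 25}
B = {9, 10, 27}
A ∪ B = {9, 10, 17, 19, 25, 27}

A ∪ B = {9, 10, 17, 19, 25, 27}


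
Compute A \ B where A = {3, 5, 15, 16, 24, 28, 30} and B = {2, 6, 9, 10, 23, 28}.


A \ B = elements in A but not in B
A = {3, 5, 15, 16, 24, 28, 30}
B = {2, 6, 9, 10, 23, 28}
Remove from A any elements in B
A \ B = {3, 5, 15, 16, 24, 30}

A \ B = {3, 5, 15, 16, 24, 30}


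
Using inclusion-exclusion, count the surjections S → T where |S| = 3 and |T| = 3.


n = |S| = 3, k = |T| = 3. Surjections via inclusion-exclusion:
S(n,k) = Σ(-1)^i × C(k,i) × (k-i)^n, i=0 to k
i=0: (-1)^0×C(3,0)×3^3 = 27
i=1: (-1)^1×C(3,1)×2^3 = -24
i=2: (-1)^2×C(3,2)×1^3 = 3
i=3: (-1)^3×C(3,3)×0^3 = 0
Total = 6

Number of surjections = 6


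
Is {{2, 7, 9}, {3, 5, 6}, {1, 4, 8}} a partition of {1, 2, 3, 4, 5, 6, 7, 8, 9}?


A partition requires: (1) non-empty parts, (2) pairwise disjoint, (3) union = U
Parts: {2, 7, 9}, {3, 5, 6}, {1, 4, 8}
Union of parts: {1, 2, 3, 4, 5, 6, 7, 8, 9}
U = {1, 2, 3, 4, 5, 6, 7, 8, 9}
All non-empty? True
Pairwise disjoint? True
Covers U? True

Yes, valid partition


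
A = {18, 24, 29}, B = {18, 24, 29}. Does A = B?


Two sets are equal iff they have exactly the same elements.
A = {18, 24, 29}
B = {18, 24, 29}
Same elements → A = B

Yes, A = B


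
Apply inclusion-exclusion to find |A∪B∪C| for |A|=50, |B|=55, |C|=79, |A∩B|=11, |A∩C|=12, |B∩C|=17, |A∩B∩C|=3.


|A∪B∪C| = |A|+|B|+|C| - |A∩B|-|A∩C|-|B∩C| + |A∩B∩C|
= 50+55+79 - 11-12-17 + 3
= 184 - 40 + 3
= 147

|A ∪ B ∪ C| = 147


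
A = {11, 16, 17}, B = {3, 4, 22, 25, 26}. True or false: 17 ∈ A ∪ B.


A = {11, 16, 17}, B = {3, 4, 22, 25, 26}
A ∪ B = all elements in A or B
A ∪ B = {3, 4, 11, 16, 17, 22, 25, 26}
Checking if 17 ∈ A ∪ B
17 is in A ∪ B → True

17 ∈ A ∪ B


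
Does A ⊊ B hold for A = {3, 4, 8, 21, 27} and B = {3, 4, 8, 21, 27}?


A ⊂ B requires: A ⊆ B AND A ≠ B.
A ⊆ B? Yes
A = B? Yes
A = B, so A is not a PROPER subset.

No, A is not a proper subset of B


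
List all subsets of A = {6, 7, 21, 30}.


|A| = 4, so |P(A)| = 2^4 = 16
Enumerate subsets by cardinality (0 to 4):
∅, {6}, {7}, {21}, {30}, {6, 7}, {6, 21}, {6, 30}, {7, 21}, {7, 30}, {21, 30}, {6, 7, 21}, {6, 7, 30}, {6, 21, 30}, {7, 21, 30}, {6, 7, 21, 30}

P(A) has 16 subsets: ∅, {6}, {7}, {21}, {30}, {6, 7}, {6, 21}, {6, 30}, {7, 21}, {7, 30}, {21, 30}, {6, 7, 21}, {6, 7, 30}, {6, 21, 30}, {7, 21, 30}, {6, 7, 21, 30}


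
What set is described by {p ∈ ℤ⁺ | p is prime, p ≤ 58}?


Checking each candidate:
Condition: primes ≤ 58
Result = {2, 3, 5, 7, 11, 13, 17, 19, 23, 29, 31, 37, 41, 43, 47, 53}

{2, 3, 5, 7, 11, 13, 17, 19, 23, 29, 31, 37, 41, 43, 47, 53}


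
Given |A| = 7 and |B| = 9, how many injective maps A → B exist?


An injection sends each of |A| = 7 inputs to a distinct output in B.
# injections = |B|·(|B|-1)·…·(|B|-|A|+1) = 9! / (9 - 7)!
= 9 × 8 × 7 × 6 × 5 × 4 × 3
= 181440

Number of injections = 181440


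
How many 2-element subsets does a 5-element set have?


C(n,k) = n! / (k!(n-k)!)
C(5,2) = 5! / (2!3!)
= 10

C(5,2) = 10


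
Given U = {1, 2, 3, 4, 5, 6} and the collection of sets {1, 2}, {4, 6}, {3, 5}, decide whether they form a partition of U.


A partition requires: (1) non-empty parts, (2) pairwise disjoint, (3) union = U
Parts: {1, 2}, {4, 6}, {3, 5}
Union of parts: {1, 2, 3, 4, 5, 6}
U = {1, 2, 3, 4, 5, 6}
All non-empty? True
Pairwise disjoint? True
Covers U? True

Yes, valid partition


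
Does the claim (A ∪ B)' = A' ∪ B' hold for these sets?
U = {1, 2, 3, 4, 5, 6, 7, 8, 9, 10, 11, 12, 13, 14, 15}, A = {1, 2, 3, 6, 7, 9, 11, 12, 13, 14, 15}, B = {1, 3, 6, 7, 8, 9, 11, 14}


LHS: A ∪ B = {1, 2, 3, 6, 7, 8, 9, 11, 12, 13, 14, 15}
(A ∪ B)' = U \ (A ∪ B) = {4, 5, 10}
A' = {4, 5, 8, 10}, B' = {2, 4, 5, 10, 12, 13, 15}
Claimed RHS: A' ∪ B' = {2, 4, 5, 8, 10, 12, 13, 15}
Identity is INVALID: LHS = {4, 5, 10} but the RHS claimed here equals {2, 4, 5, 8, 10, 12, 13, 15}. The correct form is (A ∪ B)' = A' ∩ B'.

Identity is invalid: (A ∪ B)' = {4, 5, 10} but A' ∪ B' = {2, 4, 5, 8, 10, 12, 13, 15}. The correct De Morgan law is (A ∪ B)' = A' ∩ B'.


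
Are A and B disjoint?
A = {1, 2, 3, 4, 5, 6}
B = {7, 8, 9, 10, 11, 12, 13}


Disjoint means A ∩ B = ∅.
A ∩ B = ∅
A ∩ B = ∅, so A and B are disjoint.

Yes, A and B are disjoint


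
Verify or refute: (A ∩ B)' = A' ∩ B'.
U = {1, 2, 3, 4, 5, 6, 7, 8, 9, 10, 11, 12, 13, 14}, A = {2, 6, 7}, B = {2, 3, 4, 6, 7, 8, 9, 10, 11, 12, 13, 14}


LHS: A ∩ B = {2, 6, 7}
(A ∩ B)' = U \ (A ∩ B) = {1, 3, 4, 5, 8, 9, 10, 11, 12, 13, 14}
A' = {1, 3, 4, 5, 8, 9, 10, 11, 12, 13, 14}, B' = {1, 5}
Claimed RHS: A' ∩ B' = {1, 5}
Identity is INVALID: LHS = {1, 3, 4, 5, 8, 9, 10, 11, 12, 13, 14} but the RHS claimed here equals {1, 5}. The correct form is (A ∩ B)' = A' ∪ B'.

Identity is invalid: (A ∩ B)' = {1, 3, 4, 5, 8, 9, 10, 11, 12, 13, 14} but A' ∩ B' = {1, 5}. The correct De Morgan law is (A ∩ B)' = A' ∪ B'.


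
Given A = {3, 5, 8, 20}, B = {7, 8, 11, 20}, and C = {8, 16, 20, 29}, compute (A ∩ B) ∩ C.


A ∩ B = {8, 20}
(A ∩ B) ∩ C = {8, 20}

A ∩ B ∩ C = {8, 20}


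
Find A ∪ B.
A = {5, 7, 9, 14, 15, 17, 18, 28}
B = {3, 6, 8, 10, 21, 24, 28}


A ∪ B = all elements in A or B (or both)
A = {5, 7, 9, 14, 15, 17, 18, 28}
B = {3, 6, 8, 10, 21, 24, 28}
A ∪ B = {3, 5, 6, 7, 8, 9, 10, 14, 15, 17, 18, 21, 24, 28}

A ∪ B = {3, 5, 6, 7, 8, 9, 10, 14, 15, 17, 18, 21, 24, 28}


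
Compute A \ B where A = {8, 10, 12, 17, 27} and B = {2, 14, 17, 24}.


A \ B = elements in A but not in B
A = {8, 10, 12, 17, 27}
B = {2, 14, 17, 24}
Remove from A any elements in B
A \ B = {8, 10, 12, 27}

A \ B = {8, 10, 12, 27}


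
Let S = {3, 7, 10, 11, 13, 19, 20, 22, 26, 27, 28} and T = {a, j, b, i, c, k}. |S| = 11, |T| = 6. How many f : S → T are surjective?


n = |S| = 11, k = |T| = 6. Surjections via inclusion-exclusion:
S(n,k) = Σ(-1)^i × C(k,i) × (k-i)^n, i=0 to k
i=0: (-1)^0×C(6,0)×6^11 = 362797056
i=1: (-1)^1×C(6,1)×5^11 = -292968750
i=2: (-1)^2×C(6,2)×4^11 = 62914560
i=3: (-1)^3×C(6,3)×3^11 = -3542940
i=4: (-1)^4×C(6,4)×2^11 = 30720
i=5: (-1)^5×C(6,5)×1^11 = -6
i=6: (-1)^6×C(6,6)×0^11 = 0
Total = 129230640

Number of surjections = 129230640


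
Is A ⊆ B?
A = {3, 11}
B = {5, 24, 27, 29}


A ⊆ B means every element of A is in B.
Elements in A not in B: {3, 11}
So A ⊄ B.

No, A ⊄ B


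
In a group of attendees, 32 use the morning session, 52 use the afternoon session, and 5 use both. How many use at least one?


|A ∪ B| = |A| + |B| - |A ∩ B|
= 32 + 52 - 5
= 79

|A ∪ B| = 79


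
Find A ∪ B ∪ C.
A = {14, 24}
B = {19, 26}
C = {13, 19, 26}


A ∪ B = {14, 19, 24, 26}
(A ∪ B) ∪ C = {13, 14, 19, 24, 26}

A ∪ B ∪ C = {13, 14, 19, 24, 26}


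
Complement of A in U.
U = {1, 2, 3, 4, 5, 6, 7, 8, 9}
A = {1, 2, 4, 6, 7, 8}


Aᶜ = U \ A = elements in U but not in A
U = {1, 2, 3, 4, 5, 6, 7, 8, 9}
A = {1, 2, 4, 6, 7, 8}
Aᶜ = {3, 5, 9}

Aᶜ = {3, 5, 9}


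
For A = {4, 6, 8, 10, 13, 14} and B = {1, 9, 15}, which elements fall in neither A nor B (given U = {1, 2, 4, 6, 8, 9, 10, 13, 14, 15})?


A = {4, 6, 8, 10, 13, 14}
B = {1, 9, 15}
Region: in neither A nor B (given U = {1, 2, 4, 6, 8, 9, 10, 13, 14, 15})
Elements: {2}

Elements in neither A nor B (given U = {1, 2, 4, 6, 8, 9, 10, 13, 14, 15}): {2}


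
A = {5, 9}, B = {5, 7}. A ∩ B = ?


A ∩ B = elements in both A and B
A = {5, 9}
B = {5, 7}
A ∩ B = {5}

A ∩ B = {5}


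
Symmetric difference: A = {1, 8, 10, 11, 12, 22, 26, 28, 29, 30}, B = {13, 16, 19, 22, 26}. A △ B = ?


A △ B = (A \ B) ∪ (B \ A) = elements in exactly one of A or B
A \ B = {1, 8, 10, 11, 12, 28, 29, 30}
B \ A = {13, 16, 19}
A △ B = {1, 8, 10, 11, 12, 13, 16, 19, 28, 29, 30}

A △ B = {1, 8, 10, 11, 12, 13, 16, 19, 28, 29, 30}


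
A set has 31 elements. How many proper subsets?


Total subsets = 2^n = 2^31 = 2147483648
Proper subsets exclude the set itself: 2^n - 1
= 2147483648 - 1
= 2147483647

Number of proper subsets = 2147483647


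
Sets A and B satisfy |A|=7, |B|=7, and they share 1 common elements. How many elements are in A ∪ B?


|A ∪ B| = |A| + |B| - |A ∩ B|
= 7 + 7 - 1
= 13

|A ∪ B| = 13


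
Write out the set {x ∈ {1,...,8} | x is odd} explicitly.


Checking each candidate:
Condition: odd numbers in {1,...,8}
Result = {1, 3, 5, 7}

{1, 3, 5, 7}


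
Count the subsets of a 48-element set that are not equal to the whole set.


Total subsets = 2^n = 2^48 = 281474976710656
Proper subsets exclude the set itself: 2^n - 1
= 281474976710656 - 1
= 281474976710655

Number of proper subsets = 281474976710655


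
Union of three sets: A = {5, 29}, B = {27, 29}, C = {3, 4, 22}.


A ∪ B = {5, 27, 29}
(A ∪ B) ∪ C = {3, 4, 5, 22, 27, 29}

A ∪ B ∪ C = {3, 4, 5, 22, 27, 29}


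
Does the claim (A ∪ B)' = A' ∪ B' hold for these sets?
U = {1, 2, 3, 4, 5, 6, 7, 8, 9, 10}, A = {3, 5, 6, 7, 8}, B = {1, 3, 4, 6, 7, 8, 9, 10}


LHS: A ∪ B = {1, 3, 4, 5, 6, 7, 8, 9, 10}
(A ∪ B)' = U \ (A ∪ B) = {2}
A' = {1, 2, 4, 9, 10}, B' = {2, 5}
Claimed RHS: A' ∪ B' = {1, 2, 4, 5, 9, 10}
Identity is INVALID: LHS = {2} but the RHS claimed here equals {1, 2, 4, 5, 9, 10}. The correct form is (A ∪ B)' = A' ∩ B'.

Identity is invalid: (A ∪ B)' = {2} but A' ∪ B' = {1, 2, 4, 5, 9, 10}. The correct De Morgan law is (A ∪ B)' = A' ∩ B'.


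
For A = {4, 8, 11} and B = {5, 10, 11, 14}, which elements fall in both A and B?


A = {4, 8, 11}
B = {5, 10, 11, 14}
Region: in both A and B
Elements: {11}

Elements in both A and B: {11}


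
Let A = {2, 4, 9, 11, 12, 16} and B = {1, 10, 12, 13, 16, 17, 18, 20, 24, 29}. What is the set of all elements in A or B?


A ∪ B = all elements in A or B (or both)
A = {2, 4, 9, 11, 12, 16}
B = {1, 10, 12, 13, 16, 17, 18, 20, 24, 29}
A ∪ B = {1, 2, 4, 9, 10, 11, 12, 13, 16, 17, 18, 20, 24, 29}

A ∪ B = {1, 2, 4, 9, 10, 11, 12, 13, 16, 17, 18, 20, 24, 29}


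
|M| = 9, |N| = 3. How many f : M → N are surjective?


n = |M| = 9, k = |N| = 3. Surjections via inclusion-exclusion:
S(n,k) = Σ(-1)^i × C(k,i) × (k-i)^n, i=0 to k
i=0: (-1)^0×C(3,0)×3^9 = 19683
i=1: (-1)^1×C(3,1)×2^9 = -1536
i=2: (-1)^2×C(3,2)×1^9 = 3
i=3: (-1)^3×C(3,3)×0^9 = 0
Total = 18150

Number of surjections = 18150


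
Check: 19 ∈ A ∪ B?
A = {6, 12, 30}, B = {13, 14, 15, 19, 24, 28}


A = {6, 12, 30}, B = {13, 14, 15, 19, 24, 28}
A ∪ B = all elements in A or B
A ∪ B = {6, 12, 13, 14, 15, 19, 24, 28, 30}
Checking if 19 ∈ A ∪ B
19 is in A ∪ B → True

19 ∈ A ∪ B


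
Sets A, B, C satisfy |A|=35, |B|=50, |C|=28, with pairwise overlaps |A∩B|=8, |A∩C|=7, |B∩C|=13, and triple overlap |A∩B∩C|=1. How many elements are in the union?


|A∪B∪C| = |A|+|B|+|C| - |A∩B|-|A∩C|-|B∩C| + |A∩B∩C|
= 35+50+28 - 8-7-13 + 1
= 113 - 28 + 1
= 86

|A ∪ B ∪ C| = 86
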